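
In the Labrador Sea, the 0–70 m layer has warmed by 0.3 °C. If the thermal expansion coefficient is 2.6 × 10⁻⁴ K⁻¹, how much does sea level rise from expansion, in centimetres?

Δh = αΔT·H = 2.6×10⁻⁴ × 0.3 × 70 = 0.00546 m

0.546 cm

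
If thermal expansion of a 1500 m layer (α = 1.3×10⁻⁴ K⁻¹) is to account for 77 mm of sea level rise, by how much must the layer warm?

about 0.395 K

ΔT = Δh/(αH) = 0.077 / (1.3×10⁻⁴ × 1500) ≈ 0.3949 K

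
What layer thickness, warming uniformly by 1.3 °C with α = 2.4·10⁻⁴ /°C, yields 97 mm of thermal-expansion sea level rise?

about 311 m

H = Δh/(αΔT) = 0.097 / (2.4×10⁻⁴ × 1.3) ≈ 310.9 m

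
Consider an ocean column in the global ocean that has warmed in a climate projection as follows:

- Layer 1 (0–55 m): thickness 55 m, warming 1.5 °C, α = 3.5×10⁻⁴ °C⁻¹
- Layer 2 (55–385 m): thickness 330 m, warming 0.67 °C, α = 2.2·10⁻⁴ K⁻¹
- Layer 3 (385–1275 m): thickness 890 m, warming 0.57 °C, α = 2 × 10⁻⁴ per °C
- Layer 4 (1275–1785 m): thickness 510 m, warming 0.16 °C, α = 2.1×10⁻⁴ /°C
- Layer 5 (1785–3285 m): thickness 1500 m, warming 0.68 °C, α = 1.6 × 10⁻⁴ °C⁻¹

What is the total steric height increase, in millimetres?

0–55 m: 55 × 3.5×10⁻⁴ × 1.5 = 0.028875 m
330 × 0.67 × 2.2×10⁻⁴ = 0.048642 m
385–1275 m: 890 × 0.57 × 2×10⁻⁴ = 0.10146 m
Layer 4: 0.16 × 510 × 2.1×10⁻⁴ = 0.017136 m
1500 × 0.68 × 1.6×10⁻⁴ = 0.16320 m
Δh = 0.028875 + 0.048642 + 0.10146 + 0.017136 + 0.16320 = 0.359313 m ≈ 359 mm

Δh = 359 mm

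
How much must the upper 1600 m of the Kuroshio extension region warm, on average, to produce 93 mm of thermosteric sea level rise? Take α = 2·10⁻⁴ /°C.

ΔT = Δh/(αH) = 0.093 / (2×10⁻⁴ × 1600) ≈ 0.2906 K

ΔT ≈ 0.291 K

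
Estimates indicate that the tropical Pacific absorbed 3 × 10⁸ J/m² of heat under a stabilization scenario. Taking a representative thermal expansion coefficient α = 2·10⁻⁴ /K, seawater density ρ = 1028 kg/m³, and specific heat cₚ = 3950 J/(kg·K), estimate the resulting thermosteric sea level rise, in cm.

about 1.48 cm

Δh = αQ/(ρcₚ) = 2×10⁻⁴ × 3×10⁸ / (1028 × 3950) ≈ 0.014776 m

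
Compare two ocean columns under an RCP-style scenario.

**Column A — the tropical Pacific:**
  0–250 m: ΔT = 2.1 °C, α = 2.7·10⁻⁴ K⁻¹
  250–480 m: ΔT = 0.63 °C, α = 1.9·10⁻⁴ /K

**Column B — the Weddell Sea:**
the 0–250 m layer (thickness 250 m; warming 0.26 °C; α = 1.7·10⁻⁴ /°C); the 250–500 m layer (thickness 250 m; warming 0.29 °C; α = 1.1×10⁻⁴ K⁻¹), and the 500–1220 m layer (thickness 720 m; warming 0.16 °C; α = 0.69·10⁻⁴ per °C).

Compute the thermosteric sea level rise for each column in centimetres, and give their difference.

A 250 × 2.7×10⁻⁴ × 2.1 = 0.14175 m
A 230 × 0.63 × 1.9×10⁻⁴ = 0.027531 m
A total: 0.169281 m
B Layer 1: 1.7×10⁻⁴ × 250 × 0.26 = 0.01105 m
B Layer 2: 0.29 × 1.1×10⁻⁴ × 250 = 0.007975 m
B Layer 3: 0.69×10⁻⁴ × 0.16 × 720 = 0.0079488 m
B total: 0.0269738 m
Difference: 0.169281 − 0.0269738 = 0.1423072 m

Δh_A ≈ 17 cm, Δh_B ≈ 2.7 cm; difference ≈ 14 cm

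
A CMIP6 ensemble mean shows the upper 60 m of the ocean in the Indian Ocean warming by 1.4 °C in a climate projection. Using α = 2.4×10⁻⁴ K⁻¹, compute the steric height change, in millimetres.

Δh = αΔT·H = 2.4×10⁻⁴ × 1.4 × 60 = 0.02016 m

20.2 mm of thermosteric rise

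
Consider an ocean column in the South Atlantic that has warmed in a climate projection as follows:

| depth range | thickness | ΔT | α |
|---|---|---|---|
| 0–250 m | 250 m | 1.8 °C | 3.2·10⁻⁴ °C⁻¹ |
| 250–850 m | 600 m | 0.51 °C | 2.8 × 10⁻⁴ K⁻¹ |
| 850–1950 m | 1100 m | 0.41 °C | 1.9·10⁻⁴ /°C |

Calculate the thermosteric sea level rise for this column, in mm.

Layer 1: 3.2×10⁻⁴ × 1.8 × 250 = 0.14400 m
250–850 m: 0.51 × 2.8×10⁻⁴ × 600 = 0.08568 m
850–1950 m: 1100 × 1.9×10⁻⁴ × 0.41 = 0.08569 m
Δh = 0.14400 + 0.08568 + 0.08569 = 0.31537 m

320 mm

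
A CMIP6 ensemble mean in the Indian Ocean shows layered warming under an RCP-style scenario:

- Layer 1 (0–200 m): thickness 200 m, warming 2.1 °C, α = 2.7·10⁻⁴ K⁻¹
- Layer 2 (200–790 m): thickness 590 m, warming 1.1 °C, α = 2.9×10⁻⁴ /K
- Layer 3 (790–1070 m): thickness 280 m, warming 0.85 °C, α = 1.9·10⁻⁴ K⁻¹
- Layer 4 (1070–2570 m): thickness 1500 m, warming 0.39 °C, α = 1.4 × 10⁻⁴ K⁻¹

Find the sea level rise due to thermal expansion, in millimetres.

0–200 m: 2.1 × 2.7×10⁻⁴ × 200 = 0.11340 m
200–790 m: 590 × 2.9×10⁻⁴ × 1.1 = 0.18821 m
790–1070 m: 0.85 × 280 × 1.9×10⁻⁴ = 0.04522 m
1070–2570 m: 0.39 × 1500 × 1.4×10⁻⁴ = 0.08190 m
Δh = 0.11340 + 0.18821 + 0.04522 + 0.08190 = 0.42873 m ≈ 429 mm

about 429 mm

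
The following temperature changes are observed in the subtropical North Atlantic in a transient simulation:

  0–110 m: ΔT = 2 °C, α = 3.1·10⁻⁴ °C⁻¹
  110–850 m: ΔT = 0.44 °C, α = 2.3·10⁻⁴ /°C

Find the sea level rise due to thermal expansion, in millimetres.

Δh = 140 mm

0–110 m: 2 × 3.1×10⁻⁴ × 110 = 0.06820 m
110–850 m: 2.3×10⁻⁴ × 740 × 0.44 = 0.074888 m
Δh = 0.06820 + 0.074888 = 0.143088 m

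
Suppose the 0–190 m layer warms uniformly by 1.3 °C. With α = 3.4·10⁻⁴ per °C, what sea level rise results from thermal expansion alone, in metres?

Δh = αΔT·H = 3.4×10⁻⁴ × 1.3 × 190 = 0.08398 m

Δh = 0.084 m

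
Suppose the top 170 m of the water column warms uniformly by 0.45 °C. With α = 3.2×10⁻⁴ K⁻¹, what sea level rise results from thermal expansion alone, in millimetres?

about 24 mm

Δh = αΔT·H = 3.2×10⁻⁴ × 0.45 × 170 = 0.02448 m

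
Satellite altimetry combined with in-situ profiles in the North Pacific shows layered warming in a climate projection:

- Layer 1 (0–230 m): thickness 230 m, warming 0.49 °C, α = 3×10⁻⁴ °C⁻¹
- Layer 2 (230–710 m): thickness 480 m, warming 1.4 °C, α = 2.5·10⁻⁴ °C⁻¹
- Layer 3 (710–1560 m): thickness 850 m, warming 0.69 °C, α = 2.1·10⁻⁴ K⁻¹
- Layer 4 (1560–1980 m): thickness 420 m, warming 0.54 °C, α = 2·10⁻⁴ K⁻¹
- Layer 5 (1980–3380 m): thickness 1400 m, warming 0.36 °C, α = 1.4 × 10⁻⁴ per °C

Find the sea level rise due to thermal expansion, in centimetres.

44 cm

Layer 1: 3×10⁻⁴ × 230 × 0.49 = 0.03381 m
1.4 × 2.5×10⁻⁴ × 480 = 0.16800 m
0.69 × 850 × 2.1×10⁻⁴ = 0.123165 m
2×10⁻⁴ × 0.54 × 420 = 0.04536 m
1.4×10⁻⁴ × 0.36 × 1400 = 0.07056 m
Δh = 0.03381 + 0.16800 + 0.123165 + 0.04536 + 0.07056 = 0.440895 m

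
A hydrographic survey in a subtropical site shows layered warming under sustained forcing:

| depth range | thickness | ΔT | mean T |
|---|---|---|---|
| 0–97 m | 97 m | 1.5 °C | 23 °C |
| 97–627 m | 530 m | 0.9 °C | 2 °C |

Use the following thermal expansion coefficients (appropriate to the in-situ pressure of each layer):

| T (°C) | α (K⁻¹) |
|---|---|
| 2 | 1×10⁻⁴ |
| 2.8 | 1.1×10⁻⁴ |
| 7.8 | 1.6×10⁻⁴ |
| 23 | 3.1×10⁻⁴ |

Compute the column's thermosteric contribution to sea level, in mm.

93 mm

Layer 1 at 23 °C → α = 3.1×10⁻⁴ K⁻¹
Layer 2 at 2 °C → α = 1×10⁻⁴ K⁻¹
1.5 × 3.1×10⁻⁴ × 97 = 0.045105 m
530 × 0.9 × 1×10⁻⁴ = 0.04770 m
Δh = 0.045105 + 0.04770 = 0.092805 m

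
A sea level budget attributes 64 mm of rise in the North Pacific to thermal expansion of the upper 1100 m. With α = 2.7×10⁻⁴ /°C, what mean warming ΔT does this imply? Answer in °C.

ΔT = Δh/(αH) = 0.064 / (2.7×10⁻⁴ × 1100) ≈ 0.2155 °C

ΔT ≈ 0.22 °C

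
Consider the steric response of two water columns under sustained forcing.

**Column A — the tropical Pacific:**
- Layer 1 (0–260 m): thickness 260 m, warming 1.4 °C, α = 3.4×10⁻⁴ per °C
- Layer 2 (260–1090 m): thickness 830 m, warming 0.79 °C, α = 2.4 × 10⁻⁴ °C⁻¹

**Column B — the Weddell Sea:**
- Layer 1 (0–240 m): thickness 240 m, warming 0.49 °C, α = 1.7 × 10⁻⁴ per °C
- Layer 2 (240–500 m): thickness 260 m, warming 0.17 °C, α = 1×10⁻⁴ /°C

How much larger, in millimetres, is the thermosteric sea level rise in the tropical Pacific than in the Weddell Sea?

257 mm

A 0–260 m: 3.4×10⁻⁴ × 1.4 × 260 = 0.12376 m
A 260–1090 m: 0.79 × 2.4×10⁻⁴ × 830 = 0.157368 m
A total: 0.281128 m
B Layer 1: 0.49 × 1.7×10⁻⁴ × 240 = 0.019992 m
B Layer 2: 260 × 1×10⁻⁴ × 0.17 = 0.00442 m
B total: 0.024412 m
Difference: 0.281128 − 0.024412 = 0.256716 m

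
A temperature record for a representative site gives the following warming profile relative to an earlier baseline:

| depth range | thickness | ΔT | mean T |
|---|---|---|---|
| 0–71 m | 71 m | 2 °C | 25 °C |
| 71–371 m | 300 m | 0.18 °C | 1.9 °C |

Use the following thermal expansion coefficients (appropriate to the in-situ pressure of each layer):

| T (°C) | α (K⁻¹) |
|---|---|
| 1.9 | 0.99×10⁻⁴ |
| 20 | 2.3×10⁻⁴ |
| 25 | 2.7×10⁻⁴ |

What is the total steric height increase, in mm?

Layer 1 at 25 °C → α = 2.7×10⁻⁴ K⁻¹
Layer 2 at 1.9 °C → α = 0.99×10⁻⁴ K⁻¹
2.7×10⁻⁴ × 2 × 71 = 0.03834 m
Layer 2: 0.99×10⁻⁴ × 0.18 × 300 = 0.005346 m
Δh = 0.03834 + 0.005346 = 0.043686 m

43.7 mm of thermosteric rise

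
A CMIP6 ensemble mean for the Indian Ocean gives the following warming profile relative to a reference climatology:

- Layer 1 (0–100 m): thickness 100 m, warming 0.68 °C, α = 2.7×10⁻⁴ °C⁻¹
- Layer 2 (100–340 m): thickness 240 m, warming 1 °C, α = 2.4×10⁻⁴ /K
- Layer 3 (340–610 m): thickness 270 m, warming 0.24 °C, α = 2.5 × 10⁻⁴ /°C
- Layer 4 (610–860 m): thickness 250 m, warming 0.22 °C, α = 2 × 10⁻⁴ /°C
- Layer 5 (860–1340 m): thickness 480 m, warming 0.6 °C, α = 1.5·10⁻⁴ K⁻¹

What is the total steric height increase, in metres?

Δh = 0.15 m

0–100 m: 100 × 2.7×10⁻⁴ × 0.68 = 0.01836 m
100–340 m: 1 × 240 × 2.4×10⁻⁴ = 0.05760 m
340–610 m: 2.5×10⁻⁴ × 0.24 × 270 = 0.01620 m
250 × 0.22 × 2×10⁻⁴ = 0.01100 m
Layer 5: 0.6 × 480 × 1.5×10⁻⁴ = 0.04320 m
Δh = 0.01836 + 0.05760 + 0.01620 + 0.01100 + 0.04320 = 0.14636 m ≈ 0.15 m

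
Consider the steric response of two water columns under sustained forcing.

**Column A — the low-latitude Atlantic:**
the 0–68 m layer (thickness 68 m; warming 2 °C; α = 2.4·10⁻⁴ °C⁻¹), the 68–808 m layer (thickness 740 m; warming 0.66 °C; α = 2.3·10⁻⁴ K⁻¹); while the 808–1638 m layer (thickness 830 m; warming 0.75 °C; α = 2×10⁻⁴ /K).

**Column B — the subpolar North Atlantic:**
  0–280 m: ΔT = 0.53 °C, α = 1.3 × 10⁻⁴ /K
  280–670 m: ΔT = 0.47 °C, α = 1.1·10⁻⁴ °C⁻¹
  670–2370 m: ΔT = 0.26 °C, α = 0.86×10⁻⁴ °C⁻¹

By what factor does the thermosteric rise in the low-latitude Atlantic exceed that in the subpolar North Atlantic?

a factor of 3.48

A Layer 1: 68 × 2 × 2.4×10⁻⁴ = 0.03264 m
A 68–808 m: 740 × 0.66 × 2.3×10⁻⁴ = 0.112332 m
A 808–1638 m: 2×10⁻⁴ × 830 × 0.75 = 0.12450 m
A total: 0.269472 m
B 1.3×10⁻⁴ × 280 × 0.53 = 0.019292 m
B 280–670 m: 0.47 × 390 × 1.1×10⁻⁴ = 0.020163 m
B 1700 × 0.26 × 0.86×10⁻⁴ = 0.038012 m
B total: 0.077467 m
Ratio: 0.269472 / 0.077467 ≈ 3.479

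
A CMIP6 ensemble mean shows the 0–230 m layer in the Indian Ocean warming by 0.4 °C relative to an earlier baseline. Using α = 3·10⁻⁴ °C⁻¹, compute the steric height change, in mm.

Δh = 28 mm

Δh = αΔT·H = 3×10⁻⁴ × 0.4 × 230 = 0.02760 m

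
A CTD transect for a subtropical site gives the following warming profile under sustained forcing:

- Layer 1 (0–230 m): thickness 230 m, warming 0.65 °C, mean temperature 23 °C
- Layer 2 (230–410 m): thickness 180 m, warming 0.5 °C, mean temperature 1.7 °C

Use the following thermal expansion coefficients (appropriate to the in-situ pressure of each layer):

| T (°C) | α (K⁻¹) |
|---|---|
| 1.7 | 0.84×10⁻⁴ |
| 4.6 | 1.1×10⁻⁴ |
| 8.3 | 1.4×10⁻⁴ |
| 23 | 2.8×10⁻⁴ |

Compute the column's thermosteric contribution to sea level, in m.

Layer 1 at 23 °C → α = 2.8×10⁻⁴ K⁻¹
Layer 2 at 1.7 °C → α = 0.84×10⁻⁴ K⁻¹
0.65 × 2.8×10⁻⁴ × 230 = 0.04186 m
230–410 m: 0.84×10⁻⁴ × 180 × 0.5 = 0.00756 m
Δh = 0.04186 + 0.00756 = 0.04942 m

about 0.0494 m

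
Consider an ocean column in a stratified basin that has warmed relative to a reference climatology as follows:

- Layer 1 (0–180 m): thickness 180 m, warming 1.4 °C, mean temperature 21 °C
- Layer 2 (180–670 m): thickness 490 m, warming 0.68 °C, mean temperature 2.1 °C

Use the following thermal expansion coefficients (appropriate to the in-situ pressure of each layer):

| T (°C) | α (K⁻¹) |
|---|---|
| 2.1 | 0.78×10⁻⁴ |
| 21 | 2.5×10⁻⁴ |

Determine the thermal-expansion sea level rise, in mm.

Layer 1 at 21 °C → α = 2.5×10⁻⁴ K⁻¹
Layer 2 at 2.1 °C → α = 0.78×10⁻⁴ K⁻¹
1.4 × 180 × 2.5×10⁻⁴ = 0.06300 m
180–670 m: 0.68 × 0.78×10⁻⁴ × 490 = 0.0259896 m
Δh = 0.06300 + 0.0259896 = 0.0889896 m ≈ 89.0 mm

89.0 mm of thermosteric rise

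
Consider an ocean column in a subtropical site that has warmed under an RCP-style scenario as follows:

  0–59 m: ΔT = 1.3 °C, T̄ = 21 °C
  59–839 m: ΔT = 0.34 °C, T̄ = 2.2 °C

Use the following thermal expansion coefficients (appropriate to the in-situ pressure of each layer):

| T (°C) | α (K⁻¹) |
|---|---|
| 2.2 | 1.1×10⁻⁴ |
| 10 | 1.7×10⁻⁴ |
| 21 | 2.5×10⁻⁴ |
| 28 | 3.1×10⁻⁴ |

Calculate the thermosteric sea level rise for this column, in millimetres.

Layer 1 at 21 °C → α = 2.5×10⁻⁴ K⁻¹
Layer 2 at 2.2 °C → α = 1.1×10⁻⁴ K⁻¹
1.3 × 59 × 2.5×10⁻⁴ = 0.019175 m
Layer 2: 0.34 × 780 × 1.1×10⁻⁴ = 0.029172 m
Δh = 0.019175 + 0.029172 = 0.048347 m

about 48.3 mm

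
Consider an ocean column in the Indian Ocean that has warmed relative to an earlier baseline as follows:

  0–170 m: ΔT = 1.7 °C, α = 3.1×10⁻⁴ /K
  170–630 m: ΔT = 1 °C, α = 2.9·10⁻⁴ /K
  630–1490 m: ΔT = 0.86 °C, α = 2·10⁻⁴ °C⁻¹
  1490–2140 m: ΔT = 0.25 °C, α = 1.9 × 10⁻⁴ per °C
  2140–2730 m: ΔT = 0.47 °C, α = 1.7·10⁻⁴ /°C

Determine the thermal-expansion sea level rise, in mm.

449 mm of thermosteric rise

Layer 1: 3.1×10⁻⁴ × 1.7 × 170 = 0.08959 m
2.9×10⁻⁴ × 1 × 460 = 0.13340 m
630–1490 m: 860 × 0.86 × 2×10⁻⁴ = 0.14792 m
0.25 × 650 × 1.9×10⁻⁴ = 0.030875 m
2140–2730 m: 590 × 1.7×10⁻⁴ × 0.47 = 0.047141 m
Δh = 0.08959 + 0.13340 + 0.14792 + 0.030875 + 0.047141 = 0.448926 m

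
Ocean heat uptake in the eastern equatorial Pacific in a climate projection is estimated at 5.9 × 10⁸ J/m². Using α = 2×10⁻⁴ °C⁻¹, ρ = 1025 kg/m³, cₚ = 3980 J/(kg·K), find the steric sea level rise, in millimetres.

28.9 mm of thermosteric rise

Δh = αQ/(ρcₚ) = 2×10⁻⁴ × 5.9×10⁸ / (1025 × 3980) ≈ 0.028925 m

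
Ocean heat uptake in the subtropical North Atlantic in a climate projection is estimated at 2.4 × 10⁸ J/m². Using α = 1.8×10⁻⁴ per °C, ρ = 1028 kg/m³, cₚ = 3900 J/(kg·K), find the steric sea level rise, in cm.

Δh = αQ/(ρcₚ) = 1.8×10⁻⁴ × 2.4×10⁸ / (1028 × 3900) ≈ 0.010775 m

1.1 cm of thermosteric rise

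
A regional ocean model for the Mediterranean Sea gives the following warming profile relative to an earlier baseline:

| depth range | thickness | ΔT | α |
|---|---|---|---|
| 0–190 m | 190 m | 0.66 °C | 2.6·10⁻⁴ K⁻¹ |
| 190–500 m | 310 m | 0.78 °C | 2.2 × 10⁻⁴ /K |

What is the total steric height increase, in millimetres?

2.6×10⁻⁴ × 190 × 0.66 = 0.032604 m
190–500 m: 310 × 2.2×10⁻⁴ × 0.78 = 0.053196 m
Δh = 0.032604 + 0.053196 = 0.08580 m

85.8 mm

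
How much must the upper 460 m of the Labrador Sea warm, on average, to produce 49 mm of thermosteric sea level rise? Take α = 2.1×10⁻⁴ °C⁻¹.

about 0.507 °C

ΔT = Δh/(αH) = 0.049 / (2.1×10⁻⁴ × 460) ≈ 0.5072 °C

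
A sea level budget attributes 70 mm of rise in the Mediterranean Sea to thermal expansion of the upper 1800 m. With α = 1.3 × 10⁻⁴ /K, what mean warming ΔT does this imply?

ΔT = Δh/(αH) = 0.07 / (1.3×10⁻⁴ × 1800) ≈ 0.2991 K

ΔT ≈ 0.299 K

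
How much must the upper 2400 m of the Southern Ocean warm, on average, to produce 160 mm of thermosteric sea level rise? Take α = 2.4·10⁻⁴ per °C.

ΔT = Δh/(αH) = 0.16 / (2.4×10⁻⁴ × 2400) ≈ 0.2778 °C

0.278 °C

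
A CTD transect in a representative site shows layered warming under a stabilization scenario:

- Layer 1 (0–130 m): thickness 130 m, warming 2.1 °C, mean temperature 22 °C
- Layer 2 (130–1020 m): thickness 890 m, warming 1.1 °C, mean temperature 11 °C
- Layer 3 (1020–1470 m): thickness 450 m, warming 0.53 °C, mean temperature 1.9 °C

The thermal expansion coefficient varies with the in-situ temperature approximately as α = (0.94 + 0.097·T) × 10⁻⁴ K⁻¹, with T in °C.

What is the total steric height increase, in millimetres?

Δh ≈ 307 mm

Layer 1: α = (0.94 + 0.097×22)×10⁻⁴ = 3.074×10⁻⁴ K⁻¹
Layer 2: α = (0.94 + 0.097×11)×10⁻⁴ = 2.007×10⁻⁴ K⁻¹
Layer 3: α = (0.94 + 0.097×1.9)×10⁻⁴ = 1.1243×10⁻⁴ K⁻¹
130 × 2.1 × 3.074×10⁻⁴ = 0.0839202 m
130–1020 m: 2.007×10⁻⁴ × 890 × 1.1 = 0.1964853 m
450 × 1.1243×10⁻⁴ × 0.53 = 0.026814555 m
Δh = 0.0839202 + 0.1964853 + 0.026814555 = 0.307220055 m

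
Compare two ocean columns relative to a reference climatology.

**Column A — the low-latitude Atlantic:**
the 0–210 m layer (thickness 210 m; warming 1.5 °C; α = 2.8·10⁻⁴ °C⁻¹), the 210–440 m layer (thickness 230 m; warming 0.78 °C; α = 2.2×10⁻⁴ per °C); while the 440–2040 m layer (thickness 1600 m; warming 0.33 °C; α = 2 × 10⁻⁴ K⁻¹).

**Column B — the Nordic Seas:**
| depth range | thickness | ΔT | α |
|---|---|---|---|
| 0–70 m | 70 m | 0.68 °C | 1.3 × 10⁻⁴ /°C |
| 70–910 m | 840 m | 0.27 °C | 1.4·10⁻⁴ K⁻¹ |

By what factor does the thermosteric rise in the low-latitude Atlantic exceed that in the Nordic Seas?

6.1

A Layer 1: 1.5 × 210 × 2.8×10⁻⁴ = 0.08820 m
A 210–440 m: 230 × 0.78 × 2.2×10⁻⁴ = 0.039468 m
A 2×10⁻⁴ × 0.33 × 1600 = 0.10560 m
A total: 0.233268 m
B 1.3×10⁻⁴ × 0.68 × 70 = 0.006188 m
B Layer 2: 1.4×10⁻⁴ × 0.27 × 840 = 0.031752 m
B total: 0.03794 m
Ratio: 0.233268 / 0.03794 ≈ 6.148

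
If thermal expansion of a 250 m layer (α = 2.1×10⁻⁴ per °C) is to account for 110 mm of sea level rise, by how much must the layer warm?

ΔT = Δh/(αH) = 0.11 / (2.1×10⁻⁴ × 250) ≈ 2.095 K

about 2.10 K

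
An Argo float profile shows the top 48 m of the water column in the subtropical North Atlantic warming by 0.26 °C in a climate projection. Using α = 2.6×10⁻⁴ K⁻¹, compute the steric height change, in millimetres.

Δh = αΔT·H = 2.6×10⁻⁴ × 0.26 × 48 = 0.0032448 m

Δh = 3.2 mm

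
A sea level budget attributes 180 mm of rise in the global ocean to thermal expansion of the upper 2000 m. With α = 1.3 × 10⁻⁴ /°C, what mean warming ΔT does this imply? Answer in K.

0.692 K

ΔT = Δh/(αH) = 0.18 / (1.3×10⁻⁴ × 2000) ≈ 0.6923 K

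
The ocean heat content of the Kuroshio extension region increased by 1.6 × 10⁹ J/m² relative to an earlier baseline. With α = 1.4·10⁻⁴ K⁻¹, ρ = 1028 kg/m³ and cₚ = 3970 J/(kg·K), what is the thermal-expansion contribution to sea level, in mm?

about 54.9 mm

Δh = αQ/(ρcₚ) = 1.4×10⁻⁴ × 1.6×10⁹ / (1028 × 3970) ≈ 0.054886 m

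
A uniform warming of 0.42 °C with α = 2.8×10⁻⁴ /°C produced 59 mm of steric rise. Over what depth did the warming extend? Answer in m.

H = Δh/(αΔT) = 0.059 / (2.8×10⁻⁴ × 0.42) ≈ 501.7 m

500 m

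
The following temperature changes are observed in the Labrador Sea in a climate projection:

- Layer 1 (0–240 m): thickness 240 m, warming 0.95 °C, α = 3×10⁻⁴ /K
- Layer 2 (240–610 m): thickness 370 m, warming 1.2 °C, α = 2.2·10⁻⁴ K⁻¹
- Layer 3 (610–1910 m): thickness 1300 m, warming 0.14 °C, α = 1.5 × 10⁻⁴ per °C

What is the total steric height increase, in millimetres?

about 193 mm

3×10⁻⁴ × 240 × 0.95 = 0.06840 m
Layer 2: 1.2 × 2.2×10⁻⁴ × 370 = 0.09768 m
610–1910 m: 0.14 × 1300 × 1.5×10⁻⁴ = 0.02730 m
Δh = 0.06840 + 0.09768 + 0.02730 = 0.19338 m ≈ 193 mm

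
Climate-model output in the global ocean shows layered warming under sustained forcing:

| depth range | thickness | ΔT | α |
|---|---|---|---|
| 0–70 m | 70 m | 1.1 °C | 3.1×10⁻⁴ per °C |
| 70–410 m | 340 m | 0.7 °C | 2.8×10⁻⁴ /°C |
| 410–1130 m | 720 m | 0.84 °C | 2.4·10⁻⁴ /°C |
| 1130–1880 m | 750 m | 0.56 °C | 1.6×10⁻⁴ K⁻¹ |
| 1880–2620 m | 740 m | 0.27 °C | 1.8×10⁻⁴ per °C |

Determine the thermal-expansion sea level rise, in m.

Δh ≈ 0.339 m

Layer 1: 70 × 3.1×10⁻⁴ × 1.1 = 0.02387 m
70–410 m: 0.7 × 340 × 2.8×10⁻⁴ = 0.06664 m
410–1130 m: 2.4×10⁻⁴ × 720 × 0.84 = 0.145152 m
0.56 × 1.6×10⁻⁴ × 750 = 0.06720 m
0.27 × 740 × 1.8×10⁻⁴ = 0.035964 m
Δh = 0.02387 + 0.06664 + 0.145152 + 0.06720 + 0.035964 = 0.338826 m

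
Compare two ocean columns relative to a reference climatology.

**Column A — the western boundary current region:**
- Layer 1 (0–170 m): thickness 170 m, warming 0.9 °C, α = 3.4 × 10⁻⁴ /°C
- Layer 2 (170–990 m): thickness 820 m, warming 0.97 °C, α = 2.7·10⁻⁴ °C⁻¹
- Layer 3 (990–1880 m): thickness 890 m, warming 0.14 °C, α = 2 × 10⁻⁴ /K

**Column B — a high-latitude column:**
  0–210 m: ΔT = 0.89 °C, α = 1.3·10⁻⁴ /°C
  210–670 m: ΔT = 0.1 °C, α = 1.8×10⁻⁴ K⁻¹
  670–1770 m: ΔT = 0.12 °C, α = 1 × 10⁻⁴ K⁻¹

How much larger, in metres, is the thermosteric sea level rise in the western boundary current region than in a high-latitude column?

0.246 m larger

A 3.4×10⁻⁴ × 170 × 0.9 = 0.05202 m
A 820 × 2.7×10⁻⁴ × 0.97 = 0.214758 m
A 0.14 × 2×10⁻⁴ × 890 = 0.02492 m
A total: 0.291698 m
B 0–210 m: 210 × 0.89 × 1.3×10⁻⁴ = 0.024297 m
B 210–670 m: 460 × 0.1 × 1.8×10⁻⁴ = 0.00828 m
B Layer 3: 1×10⁻⁴ × 0.12 × 1100 = 0.01320 m
B total: 0.045777 m
Difference: 0.291698 − 0.045777 = 0.245921 m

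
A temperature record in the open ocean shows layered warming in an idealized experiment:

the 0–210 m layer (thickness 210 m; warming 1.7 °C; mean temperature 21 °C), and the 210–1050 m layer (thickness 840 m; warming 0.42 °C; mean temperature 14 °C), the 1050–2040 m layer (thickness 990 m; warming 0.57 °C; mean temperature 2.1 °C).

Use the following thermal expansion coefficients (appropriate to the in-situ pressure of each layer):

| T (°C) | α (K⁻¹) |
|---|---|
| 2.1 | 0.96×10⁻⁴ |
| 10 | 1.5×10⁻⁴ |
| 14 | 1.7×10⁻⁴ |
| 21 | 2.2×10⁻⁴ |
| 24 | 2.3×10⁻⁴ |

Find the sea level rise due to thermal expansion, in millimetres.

Δh ≈ 193 mm

Layer 1 at 21 °C → α = 2.2×10⁻⁴ K⁻¹
Layer 2 at 14 °C → α = 1.7×10⁻⁴ K⁻¹
Layer 3 at 2.1 °C → α = 0.96×10⁻⁴ K⁻¹
Layer 1: 2.2×10⁻⁴ × 210 × 1.7 = 0.07854 m
210–1050 m: 1.7×10⁻⁴ × 840 × 0.42 = 0.059976 m
Layer 3: 0.96×10⁻⁴ × 0.57 × 990 = 0.0541728 m
Δh = 0.07854 + 0.059976 + 0.0541728 = 0.1926888 m ≈ 193 mm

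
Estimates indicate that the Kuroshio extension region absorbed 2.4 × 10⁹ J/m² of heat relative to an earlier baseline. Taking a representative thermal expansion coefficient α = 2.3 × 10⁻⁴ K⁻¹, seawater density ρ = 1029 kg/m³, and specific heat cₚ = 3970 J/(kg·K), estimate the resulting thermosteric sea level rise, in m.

0.135 m of thermosteric rise

Δh = αQ/(ρcₚ) = 2.3×10⁻⁴ × 2.4×10⁹ / (1029 × 3970) ≈ 0.13512 m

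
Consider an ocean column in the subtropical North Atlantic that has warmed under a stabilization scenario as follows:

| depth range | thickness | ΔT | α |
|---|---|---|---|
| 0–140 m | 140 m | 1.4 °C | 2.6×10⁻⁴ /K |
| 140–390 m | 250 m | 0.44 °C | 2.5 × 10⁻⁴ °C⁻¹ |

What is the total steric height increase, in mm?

about 78.5 mm

Layer 1: 2.6×10⁻⁴ × 140 × 1.4 = 0.05096 m
140–390 m: 0.44 × 2.5×10⁻⁴ × 250 = 0.02750 m
Δh = 0.05096 + 0.02750 = 0.07846 m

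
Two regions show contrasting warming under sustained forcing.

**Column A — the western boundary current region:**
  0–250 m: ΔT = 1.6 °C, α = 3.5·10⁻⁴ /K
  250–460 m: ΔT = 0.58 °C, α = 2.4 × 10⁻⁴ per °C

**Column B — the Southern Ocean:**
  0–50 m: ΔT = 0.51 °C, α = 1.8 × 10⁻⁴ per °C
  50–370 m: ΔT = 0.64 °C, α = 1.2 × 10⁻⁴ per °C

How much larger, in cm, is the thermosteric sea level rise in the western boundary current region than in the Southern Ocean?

14 cm larger

A 0–250 m: 3.5×10⁻⁴ × 250 × 1.6 = 0.14000 m
A Layer 2: 210 × 0.58 × 2.4×10⁻⁴ = 0.029232 m
A total: 0.169232 m
B 0–50 m: 0.51 × 50 × 1.8×10⁻⁴ = 0.00459 m
B 0.64 × 1.2×10⁻⁴ × 320 = 0.024576 m
B total: 0.029166 m
Difference: 0.169232 − 0.029166 = 0.140066 m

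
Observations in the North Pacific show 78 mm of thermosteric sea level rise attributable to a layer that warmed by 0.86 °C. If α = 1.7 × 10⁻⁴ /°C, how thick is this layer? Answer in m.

H ≈ 534 m

H = Δh/(αΔT) = 0.078 / (1.7×10⁻⁴ × 0.86) ≈ 533.5 m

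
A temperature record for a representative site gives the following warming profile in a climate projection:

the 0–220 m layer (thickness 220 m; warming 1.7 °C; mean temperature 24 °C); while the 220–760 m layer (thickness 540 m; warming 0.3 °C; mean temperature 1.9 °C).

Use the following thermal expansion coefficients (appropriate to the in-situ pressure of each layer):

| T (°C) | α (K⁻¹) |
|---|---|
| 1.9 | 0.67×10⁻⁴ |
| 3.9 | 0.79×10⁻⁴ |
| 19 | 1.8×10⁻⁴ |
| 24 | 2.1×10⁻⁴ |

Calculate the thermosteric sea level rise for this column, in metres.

0.0894 m of thermosteric rise

Layer 1 at 24 °C → α = 2.1×10⁻⁴ K⁻¹
Layer 2 at 1.9 °C → α = 0.67×10⁻⁴ K⁻¹
2.1×10⁻⁴ × 1.7 × 220 = 0.07854 m
0.3 × 540 × 0.67×10⁻⁴ = 0.010854 m
Δh = 0.07854 + 0.010854 = 0.089394 m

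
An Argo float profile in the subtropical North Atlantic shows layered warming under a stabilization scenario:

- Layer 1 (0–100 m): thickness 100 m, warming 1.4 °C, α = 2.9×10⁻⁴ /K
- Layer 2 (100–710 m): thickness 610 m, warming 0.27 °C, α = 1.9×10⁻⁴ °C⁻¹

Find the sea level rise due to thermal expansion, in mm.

Δh ≈ 71.9 mm

2.9×10⁻⁴ × 1.4 × 100 = 0.04060 m
0.27 × 610 × 1.9×10⁻⁴ = 0.031293 m
Δh = 0.04060 + 0.031293 = 0.071893 m ≈ 71.9 mm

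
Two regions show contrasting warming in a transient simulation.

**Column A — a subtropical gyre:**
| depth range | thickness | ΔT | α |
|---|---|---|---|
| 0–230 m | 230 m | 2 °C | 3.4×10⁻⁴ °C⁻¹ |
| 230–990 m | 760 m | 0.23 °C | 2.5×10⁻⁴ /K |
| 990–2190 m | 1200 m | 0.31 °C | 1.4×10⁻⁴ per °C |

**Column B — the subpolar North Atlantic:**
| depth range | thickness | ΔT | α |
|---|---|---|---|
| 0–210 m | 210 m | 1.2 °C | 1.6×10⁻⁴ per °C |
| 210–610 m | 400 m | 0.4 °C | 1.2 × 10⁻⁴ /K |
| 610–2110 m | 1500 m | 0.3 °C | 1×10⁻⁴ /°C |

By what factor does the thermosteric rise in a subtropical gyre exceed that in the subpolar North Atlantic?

a factor of 2.4

A 0–230 m: 3.4×10⁻⁴ × 2 × 230 = 0.15640 m
A Layer 2: 0.23 × 760 × 2.5×10⁻⁴ = 0.04370 m
A 1.4×10⁻⁴ × 0.31 × 1200 = 0.05208 m
A total: 0.25218 m
B 210 × 1.6×10⁻⁴ × 1.2 = 0.04032 m
B 210–610 m: 0.4 × 400 × 1.2×10⁻⁴ = 0.01920 m
B 610–2110 m: 1500 × 1×10⁻⁴ × 0.3 = 0.04500 m
B total: 0.10452 m
Ratio: 0.25218 / 0.10452 ≈ 2.413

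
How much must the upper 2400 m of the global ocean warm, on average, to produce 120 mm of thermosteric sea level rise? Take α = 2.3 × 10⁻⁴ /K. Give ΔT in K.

ΔT = Δh/(αH) = 0.12 / (2.3×10⁻⁴ × 2400) ≈ 0.2174 K

about 0.217 K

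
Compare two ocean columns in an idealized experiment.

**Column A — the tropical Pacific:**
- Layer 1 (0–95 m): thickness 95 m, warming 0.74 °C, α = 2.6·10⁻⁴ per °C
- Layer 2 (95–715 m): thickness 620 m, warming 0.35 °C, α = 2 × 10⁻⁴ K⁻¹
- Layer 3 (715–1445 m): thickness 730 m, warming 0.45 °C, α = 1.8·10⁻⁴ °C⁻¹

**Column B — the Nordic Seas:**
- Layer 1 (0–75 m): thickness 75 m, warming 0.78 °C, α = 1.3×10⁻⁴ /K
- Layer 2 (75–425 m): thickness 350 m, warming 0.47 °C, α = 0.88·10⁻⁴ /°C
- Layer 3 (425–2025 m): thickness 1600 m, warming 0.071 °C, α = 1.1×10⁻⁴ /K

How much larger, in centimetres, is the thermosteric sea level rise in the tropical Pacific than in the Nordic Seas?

Δh_A − Δh_B ≈ 8.62 cm

A 0–95 m: 95 × 2.6×10⁻⁴ × 0.74 = 0.018278 m
A 2×10⁻⁴ × 0.35 × 620 = 0.04340 m
A Layer 3: 730 × 0.45 × 1.8×10⁻⁴ = 0.05913 m
A total: 0.120808 m
B 0–75 m: 75 × 1.3×10⁻⁴ × 0.78 = 0.007605 m
B Layer 2: 0.88×10⁻⁴ × 0.47 × 350 = 0.014476 m
B Layer 3: 1600 × 1.1×10⁻⁴ × 0.071 = 0.012496 m
B total: 0.034577 m
Difference: 0.120808 − 0.034577 = 0.086231 m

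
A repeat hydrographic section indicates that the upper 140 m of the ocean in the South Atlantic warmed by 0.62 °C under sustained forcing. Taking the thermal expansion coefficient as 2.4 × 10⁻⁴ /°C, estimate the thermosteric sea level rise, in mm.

20.8 mm

Δh = αΔT·H = 2.4×10⁻⁴ × 0.62 × 140 = 0.020832 m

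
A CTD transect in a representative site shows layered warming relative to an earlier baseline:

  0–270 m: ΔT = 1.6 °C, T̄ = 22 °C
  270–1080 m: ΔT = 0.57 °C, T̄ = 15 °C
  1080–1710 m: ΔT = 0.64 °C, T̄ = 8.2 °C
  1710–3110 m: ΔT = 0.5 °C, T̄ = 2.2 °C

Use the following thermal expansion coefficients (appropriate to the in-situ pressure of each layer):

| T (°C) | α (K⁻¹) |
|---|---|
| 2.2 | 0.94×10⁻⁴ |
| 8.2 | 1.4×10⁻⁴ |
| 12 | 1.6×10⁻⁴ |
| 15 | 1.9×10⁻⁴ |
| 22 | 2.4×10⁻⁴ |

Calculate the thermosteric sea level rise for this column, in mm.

Layer 1 at 22 °C → α = 2.4×10⁻⁴ K⁻¹
Layer 2 at 15 °C → α = 1.9×10⁻⁴ K⁻¹
Layer 3 at 8.2 °C → α = 1.4×10⁻⁴ K⁻¹
Layer 4 at 2.2 °C → α = 0.94×10⁻⁴ K⁻¹
0–270 m: 2.4×10⁻⁴ × 270 × 1.6 = 0.10368 m
270–1080 m: 1.9×10⁻⁴ × 810 × 0.57 = 0.087723 m
0.64 × 630 × 1.4×10⁻⁴ = 0.056448 m
1400 × 0.94×10⁻⁴ × 0.5 = 0.06580 m
Δh = 0.10368 + 0.087723 + 0.056448 + 0.06580 = 0.313651 m ≈ 314 mm

314 mm of thermosteric rise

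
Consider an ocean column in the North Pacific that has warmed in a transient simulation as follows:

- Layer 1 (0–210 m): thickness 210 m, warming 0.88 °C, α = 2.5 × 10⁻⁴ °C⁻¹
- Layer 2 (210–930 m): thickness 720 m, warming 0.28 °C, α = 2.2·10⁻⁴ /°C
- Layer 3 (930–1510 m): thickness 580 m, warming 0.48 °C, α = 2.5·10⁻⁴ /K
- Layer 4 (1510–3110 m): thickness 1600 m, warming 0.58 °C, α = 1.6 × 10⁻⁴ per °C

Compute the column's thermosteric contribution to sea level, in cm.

about 31 cm

0.88 × 210 × 2.5×10⁻⁴ = 0.04620 m
210–930 m: 720 × 0.28 × 2.2×10⁻⁴ = 0.044352 m
930–1510 m: 580 × 2.5×10⁻⁴ × 0.48 = 0.06960 m
0.58 × 1.6×10⁻⁴ × 1600 = 0.14848 m
Δh = 0.04620 + 0.044352 + 0.06960 + 0.14848 = 0.308632 m ≈ 31 cm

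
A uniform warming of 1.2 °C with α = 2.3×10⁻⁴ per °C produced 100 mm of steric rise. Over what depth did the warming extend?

360 m

H = Δh/(αΔT) = 0.1 / (2.3×10⁻⁴ × 1.2) ≈ 362.3 m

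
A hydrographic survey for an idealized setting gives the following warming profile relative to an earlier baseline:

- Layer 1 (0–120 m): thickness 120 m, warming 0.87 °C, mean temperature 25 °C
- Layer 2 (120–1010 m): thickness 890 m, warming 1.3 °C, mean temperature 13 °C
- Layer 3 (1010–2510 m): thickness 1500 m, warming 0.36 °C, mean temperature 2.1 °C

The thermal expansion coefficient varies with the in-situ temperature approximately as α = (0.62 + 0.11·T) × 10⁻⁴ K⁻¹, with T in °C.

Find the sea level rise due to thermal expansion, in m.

Δh = 0.32 m

Layer 1: α = (0.62 + 0.11×25)×10⁻⁴ = 3.37×10⁻⁴ K⁻¹
Layer 2: α = (0.62 + 0.11×13)×10⁻⁴ = 2.05×10⁻⁴ K⁻¹
Layer 3: α = (0.62 + 0.11×2.1)×10⁻⁴ = 0.851×10⁻⁴ K⁻¹
Layer 1: 3.37×10⁻⁴ × 0.87 × 120 = 0.0351828 m
890 × 2.05×10⁻⁴ × 1.3 = 0.237185 m
Layer 3: 1500 × 0.36 × 0.851×10⁻⁴ = 0.045954 m
Δh = 0.0351828 + 0.237185 + 0.045954 = 0.3183218 m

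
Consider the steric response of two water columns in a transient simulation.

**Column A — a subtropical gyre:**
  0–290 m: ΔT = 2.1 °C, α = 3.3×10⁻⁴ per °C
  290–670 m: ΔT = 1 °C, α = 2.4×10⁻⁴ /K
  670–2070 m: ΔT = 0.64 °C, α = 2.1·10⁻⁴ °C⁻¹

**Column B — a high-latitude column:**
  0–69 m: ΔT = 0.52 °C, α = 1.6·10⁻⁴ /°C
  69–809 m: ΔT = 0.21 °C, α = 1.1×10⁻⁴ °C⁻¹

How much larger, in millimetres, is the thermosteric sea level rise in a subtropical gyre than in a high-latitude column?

A Layer 1: 3.3×10⁻⁴ × 2.1 × 290 = 0.20097 m
A 290–670 m: 380 × 2.4×10⁻⁴ × 1 = 0.09120 m
A 670–2070 m: 0.64 × 2.1×10⁻⁴ × 1400 = 0.18816 m
A total: 0.48033 m
B Layer 1: 69 × 1.6×10⁻⁴ × 0.52 = 0.0057408 m
B 740 × 1.1×10⁻⁴ × 0.21 = 0.017094 m
B total: 0.0228348 m
Difference: 0.48033 − 0.0228348 = 0.4574952 m

460 mm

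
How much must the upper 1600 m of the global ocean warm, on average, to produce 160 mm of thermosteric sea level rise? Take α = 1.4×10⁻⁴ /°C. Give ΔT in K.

0.714 K

ΔT = Δh/(αH) = 0.16 / (1.4×10⁻⁴ × 1600) ≈ 0.7143 K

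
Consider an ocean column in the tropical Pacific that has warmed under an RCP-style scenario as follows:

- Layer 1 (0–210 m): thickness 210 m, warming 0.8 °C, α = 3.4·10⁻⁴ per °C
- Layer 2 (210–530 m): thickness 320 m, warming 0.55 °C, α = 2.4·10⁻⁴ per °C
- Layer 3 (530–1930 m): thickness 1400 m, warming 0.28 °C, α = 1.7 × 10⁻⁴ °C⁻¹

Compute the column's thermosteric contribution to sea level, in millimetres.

0–210 m: 3.4×10⁻⁴ × 0.8 × 210 = 0.05712 m
2.4×10⁻⁴ × 320 × 0.55 = 0.04224 m
530–1930 m: 0.28 × 1.7×10⁻⁴ × 1400 = 0.06664 m
Δh = 0.05712 + 0.04224 + 0.06664 = 0.16600 m

Δh ≈ 170 mm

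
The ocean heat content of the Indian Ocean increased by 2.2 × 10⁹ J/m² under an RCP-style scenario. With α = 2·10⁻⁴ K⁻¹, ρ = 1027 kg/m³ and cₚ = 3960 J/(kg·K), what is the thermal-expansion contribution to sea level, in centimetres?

Δh = αQ/(ρcₚ) = 2×10⁻⁴ × 2.2×10⁹ / (1027 × 3960) ≈ 0.10819 m

Δh = 11 cm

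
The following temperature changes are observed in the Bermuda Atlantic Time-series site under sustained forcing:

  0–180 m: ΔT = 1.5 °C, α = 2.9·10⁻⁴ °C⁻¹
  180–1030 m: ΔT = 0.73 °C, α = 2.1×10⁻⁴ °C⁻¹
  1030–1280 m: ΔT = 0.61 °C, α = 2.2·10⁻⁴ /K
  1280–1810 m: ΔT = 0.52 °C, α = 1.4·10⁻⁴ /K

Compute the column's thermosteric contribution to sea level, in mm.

281 mm of thermosteric rise

Layer 1: 180 × 1.5 × 2.9×10⁻⁴ = 0.07830 m
Layer 2: 0.73 × 2.1×10⁻⁴ × 850 = 0.130305 m
2.2×10⁻⁴ × 250 × 0.61 = 0.03355 m
1280–1810 m: 1.4×10⁻⁴ × 530 × 0.52 = 0.038584 m
Δh = 0.07830 + 0.130305 + 0.03355 + 0.038584 = 0.280739 m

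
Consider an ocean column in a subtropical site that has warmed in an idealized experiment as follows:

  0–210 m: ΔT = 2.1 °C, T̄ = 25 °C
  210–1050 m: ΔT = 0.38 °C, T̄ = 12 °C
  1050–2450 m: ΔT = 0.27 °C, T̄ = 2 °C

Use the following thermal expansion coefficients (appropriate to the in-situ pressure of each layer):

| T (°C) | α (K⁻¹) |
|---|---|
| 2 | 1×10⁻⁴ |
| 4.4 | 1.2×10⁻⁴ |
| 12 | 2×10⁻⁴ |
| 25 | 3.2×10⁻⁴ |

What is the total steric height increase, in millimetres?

Layer 1 at 25 °C → α = 3.2×10⁻⁴ K⁻¹
Layer 2 at 12 °C → α = 2×10⁻⁴ K⁻¹
Layer 3 at 2 °C → α = 1×10⁻⁴ K⁻¹
Layer 1: 3.2×10⁻⁴ × 2.1 × 210 = 0.14112 m
Layer 2: 840 × 0.38 × 2×10⁻⁴ = 0.06384 m
1×10⁻⁴ × 0.27 × 1400 = 0.03780 m
Δh = 0.14112 + 0.06384 + 0.03780 = 0.24276 m

243 mm of thermosteric rise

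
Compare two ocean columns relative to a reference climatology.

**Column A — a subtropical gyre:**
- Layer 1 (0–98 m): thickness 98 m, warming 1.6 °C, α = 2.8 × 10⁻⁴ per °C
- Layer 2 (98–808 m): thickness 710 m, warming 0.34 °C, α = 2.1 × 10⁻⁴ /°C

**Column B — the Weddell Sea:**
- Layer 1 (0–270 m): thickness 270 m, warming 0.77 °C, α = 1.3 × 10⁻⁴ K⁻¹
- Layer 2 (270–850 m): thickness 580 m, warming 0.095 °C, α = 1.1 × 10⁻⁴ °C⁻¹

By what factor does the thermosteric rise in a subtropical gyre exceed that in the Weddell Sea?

≈ 2.86×

A 0–98 m: 1.6 × 2.8×10⁻⁴ × 98 = 0.043904 m
A 98–808 m: 2.1×10⁻⁴ × 710 × 0.34 = 0.050694 m
A total: 0.094598 m
B Layer 1: 0.77 × 270 × 1.3×10⁻⁴ = 0.027027 m
B 0.095 × 1.1×10⁻⁴ × 580 = 0.006061 m
B total: 0.033088 m
Ratio: 0.094598 / 0.033088 ≈ 2.859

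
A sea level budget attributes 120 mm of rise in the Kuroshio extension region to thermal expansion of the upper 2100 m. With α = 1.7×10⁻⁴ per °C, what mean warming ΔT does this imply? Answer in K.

0.336 K

ΔT = Δh/(αH) = 0.12 / (1.7×10⁻⁴ × 2100) ≈ 0.3361 K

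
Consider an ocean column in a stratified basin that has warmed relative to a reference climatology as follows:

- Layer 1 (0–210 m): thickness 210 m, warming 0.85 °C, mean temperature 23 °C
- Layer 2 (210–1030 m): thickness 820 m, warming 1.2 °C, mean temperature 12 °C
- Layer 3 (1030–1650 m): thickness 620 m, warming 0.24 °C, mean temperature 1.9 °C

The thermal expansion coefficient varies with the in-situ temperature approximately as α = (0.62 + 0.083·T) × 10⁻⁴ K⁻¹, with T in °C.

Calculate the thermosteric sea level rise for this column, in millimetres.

Layer 1: α = (0.62 + 0.083×23)×10⁻⁴ = 2.529×10⁻⁴ K⁻¹
Layer 2: α = (0.62 + 0.083×12)×10⁻⁴ = 1.616×10⁻⁴ K⁻¹
Layer 3: α = (0.62 + 0.083×1.9)×10⁻⁴ = 0.7777×10⁻⁴ K⁻¹
Layer 1: 0.85 × 2.529×10⁻⁴ × 210 = 0.04514265 m
Layer 2: 1.2 × 820 × 1.616×10⁻⁴ = 0.1590144 m
0.7777×10⁻⁴ × 0.24 × 620 = 0.011572176 m
Δh = 0.04514265 + 0.1590144 + 0.011572176 = 0.215729226 m

216 mm of thermosteric rise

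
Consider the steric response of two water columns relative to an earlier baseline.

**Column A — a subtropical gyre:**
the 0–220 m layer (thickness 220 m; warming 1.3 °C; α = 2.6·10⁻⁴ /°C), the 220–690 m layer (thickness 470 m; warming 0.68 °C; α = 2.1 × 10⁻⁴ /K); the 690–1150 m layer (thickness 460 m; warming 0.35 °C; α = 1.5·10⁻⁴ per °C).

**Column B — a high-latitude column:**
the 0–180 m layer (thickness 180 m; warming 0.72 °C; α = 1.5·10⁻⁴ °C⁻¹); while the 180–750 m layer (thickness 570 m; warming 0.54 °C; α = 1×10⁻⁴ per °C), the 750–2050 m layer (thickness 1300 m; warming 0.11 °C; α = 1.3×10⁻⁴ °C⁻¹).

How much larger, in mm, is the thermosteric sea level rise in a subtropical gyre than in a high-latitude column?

A Layer 1: 220 × 1.3 × 2.6×10⁻⁴ = 0.07436 m
A 220–690 m: 0.68 × 470 × 2.1×10⁻⁴ = 0.067116 m
A Layer 3: 1.5×10⁻⁴ × 460 × 0.35 = 0.02415 m
A total: 0.165626 m
B 0–180 m: 0.72 × 1.5×10⁻⁴ × 180 = 0.01944 m
B Layer 2: 570 × 0.54 × 1×10⁻⁴ = 0.03078 m
B Layer 3: 1.3×10⁻⁴ × 1300 × 0.11 = 0.01859 m
B total: 0.06881 m
Difference: 0.165626 − 0.06881 = 0.096816 m

96.8 mm larger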